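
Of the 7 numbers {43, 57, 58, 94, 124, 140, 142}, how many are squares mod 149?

(43/149) = -1 → non-residue.
(57/149) = -1 → non-residue.
(58/149) = -1 → non-residue.
(94/149) = -1 → non-residue.
(124/149) = +1 → QR.
(140/149) = +1 → QR.
(142/149) = +1 → QR.
Total quadratic residues among the 7: 3.

3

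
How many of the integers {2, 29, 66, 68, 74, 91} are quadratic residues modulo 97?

3

(2/97) = +1 → QR.
(29/97) = -1 → non-residue.
(66/97) = +1 → QR.
(68/97) = -1 → non-residue.
(74/97) = -1 → non-residue.
(91/97) = +1 → QR.
Total quadratic residues among the 6: 3.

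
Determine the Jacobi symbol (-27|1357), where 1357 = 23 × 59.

1

First reduce: -27 ≡ 1330 (mod 1357).
Pull out 2: since 1357 ≡ 5 (mod 8), (2/1357) = -1.
Reciprocity: 665 ≡ 1 and 1357 ≡ 1 (mod 4), so (665/1357) = +(1357/665).
Reduce top mod 665: now compute (27/665).
Reciprocity: 27 ≡ 3 and 665 ≡ 1 (mod 4), so (27/665) = +(665/27).
Reduce top mod 27: now compute (17/27).
Reciprocity: 17 ≡ 1 and 27 ≡ 3 (mod 4), so (17/27) = +(27/17).
Reduce top mod 17: now compute (10/17).
Pull out 2: since 17 ≡ 1 (mod 8), (2/17) = +1.
Reciprocity: 5 ≡ 1 and 17 ≡ 1 (mod 4), so (5/17) = +(17/5).
Reduce top mod 5: now compute (2/5).
Pull out 2: since 5 ≡ 5 (mod 8), (2/5) = -1.
Reached (1/5) = 1. Collecting the sign flips along the way, the symbol is +1.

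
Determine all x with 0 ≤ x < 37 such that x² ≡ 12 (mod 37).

7, 30

37 ≡ 1 (mod 4), so we find a root by search.
Trying successive values, 7² = 49 ≡ 12 (mod 37). The other root is 37 − 7 = 30.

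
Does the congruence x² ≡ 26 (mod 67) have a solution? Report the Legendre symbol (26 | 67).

Pull out 2: since 67 ≡ 3 (mod 8), (2/67) = -1.
Reciprocity: 13 ≡ 1 and 67 ≡ 3 (mod 4), so (13/67) = +(67/13).
Reduce top mod 13: now compute (2/13).
Pull out 2: since 13 ≡ 5 (mod 8), (2/13) = -1.
Reached (1/13) = 1. Collecting the sign flips along the way, the symbol is +1.

1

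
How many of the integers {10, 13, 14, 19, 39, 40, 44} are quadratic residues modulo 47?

1

(10/47) = -1 → non-residue.
(13/47) = -1 → non-residue.
(14/47) = +1 → QR.
(19/47) = -1 → non-residue.
(39/47) = -1 → non-residue.
(40/47) = -1 → non-residue.
(44/47) = -1 → non-residue.
Total quadratic residues among the 7: 1.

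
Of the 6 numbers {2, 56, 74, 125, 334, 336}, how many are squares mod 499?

(2/499) = -1 → non-residue.
(56/499) = +1 → QR.
(74/499) = +1 → QR.
(125/499) = +1 → QR.
(334/499) = -1 → non-residue.
(336/499) = +1 → QR.
Total quadratic residues among the 6: 4.

4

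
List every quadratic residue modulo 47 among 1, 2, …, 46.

Square k = 1,…,23 (k and 47−k give the same square):
1²=1, 2²=4, 3²=9, 4²=16, 5²=25, 6²=36, 7²≡2, 8²≡17, 9²≡34, 10²≡6, 11²≡27, 12²≡3, 13²≡28, 14²≡8, 15²≡37, 16²≡21, 17²≡7, 18²≡42, 19²≡32, 20²≡24, 21²≡18, 22²≡14, 23²≡12 (mod 47).
So the quadratic residues mod 47 are {1, 2, 3, 4, 6, 7, 8, 9, 12, 14, 16, 17, 18, 21, 24, 25, 27, 28, 32, 34, 36, 37, 42}.

1,2,3,4,6,7,8,9,12,14,16,17,18,21,24,25,27,28,32,34,36,37,42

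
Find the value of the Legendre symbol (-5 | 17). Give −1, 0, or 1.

-1

First reduce: -5 ≡ 12 (mod 17).
Pull out 2^2: since 17 ≡ 1 (mod 8), (2/17) = +1, so (2/17)^2 = +1.
Reciprocity: 3 ≡ 3 and 17 ≡ 1 (mod 4), so (3/17) = +(17/3).
Reduce top mod 3: now compute (2/3).
Pull out 2: since 3 ≡ 3 (mod 8), (2/3) = -1.
Reached (1/3) = 1. Collecting the sign flips along the way, the symbol is -1.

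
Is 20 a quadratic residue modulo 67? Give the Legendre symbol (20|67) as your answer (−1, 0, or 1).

-1

Pull out 2^2: since 67 ≡ 3 (mod 8), (2/67) = -1, so (2/67)^2 = +1.
Reciprocity: 5 ≡ 1 and 67 ≡ 3 (mod 4), so (5/67) = +(67/5).
Reduce top mod 5: now compute (2/5).
Pull out 2: since 5 ≡ 5 (mod 8), (2/5) = -1.
Reached (1/5) = 1. Collecting the sign flips along the way, the symbol is -1.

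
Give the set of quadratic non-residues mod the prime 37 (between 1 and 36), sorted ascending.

Square k = 1,…,18 (k and 37−k give the same square):
1²=1, 2²=4, 3²=9, 4²=16, 5²=25, 6²=36, 7²≡12, 8²≡27, 9²≡7, 10²≡26, 11²≡10, 12²≡33, 13²≡21, 14²≡11, 15²≡3, 16²≡34, 17²≡30, 18²≡28 (mod 37).
The residues are {1, 3, 4, 7, 9, 10, 11, 12, 16, 21, 25, 26, 27, 28, 30, 33, 34, 36}; the non-residues are the remaining 18 nonzero classes.

2,5,6,8,13,14,15,17,18,19,20,22,23,24,29,31,32,35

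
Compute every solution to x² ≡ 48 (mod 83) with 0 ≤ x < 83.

Since 83 ≡ 3 (mod 4), a square root of 48 is 48^((83+1)/4) = 48^21 mod 83.
Repeated squaring: 48^2≡63, 48^4≡68, 48^8≡59, 48^16≡78 (mod 83).
48^21 = 48^(16+4+1) ≡ 31 (mod 83).
Check: 31² = 961 ≡ 48 (mod 83). The two roots are 31 and 52.

31, 52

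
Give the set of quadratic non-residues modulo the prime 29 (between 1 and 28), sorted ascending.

2, 3, 8, 10, 11, 12, 14, 15, 17, 18, 19, 21, 26, 27

Square k = 1,…,14 (k and 29−k give the same square):
1²=1, 2²=4, 3²=9, 4²=16, 5²=25, 6²≡7, 7²≡20, 8²≡6, 9²≡23, 10²≡13, 11²≡5, 12²≡28, 13²≡24, 14²≡22 (mod 29).
The residues are {1, 4, 5, 6, 7, 9, 13, 16, 20, 22, 23, 24, 25, 28}; the non-residues are the remaining 14 nonzero classes.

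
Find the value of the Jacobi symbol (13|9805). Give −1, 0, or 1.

1

Reciprocity: 13 ≡ 1 and 9805 ≡ 1 (mod 4), so (13/9805) = +(9805/13).
Reduce top mod 13: now compute (3/13).
Reciprocity: 3 ≡ 3 and 13 ≡ 1 (mod 4), so (3/13) = +(13/3).
Reduce top mod 3: now compute (1/3).
Reached (1/3) = 1. Collecting the sign flips along the way, the symbol is +1.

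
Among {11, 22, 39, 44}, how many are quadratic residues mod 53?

(11/53) = +1 → QR.
(22/53) = -1 → non-residue.
(39/53) = -1 → non-residue.
(44/53) = +1 → QR.
Total quadratic residues among the 4: 2.

2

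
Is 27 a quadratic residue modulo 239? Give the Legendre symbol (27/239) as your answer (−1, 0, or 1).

1

Reciprocity: 27 ≡ 3 and 239 ≡ 3 (mod 4), so (27/239) = −(239/27).
Reduce top mod 27: now compute (23/27).
Reciprocity: 23 ≡ 3 and 27 ≡ 3 (mod 4), so (23/27) = −(27/23).
Reduce top mod 23: now compute (4/23).
Pull out 2^2: since 23 ≡ 7 (mod 8), (2/23) = +1, so (2/23)^2 = +1.
Reached (1/23) = 1. Collecting the sign flips along the way, the symbol is +1.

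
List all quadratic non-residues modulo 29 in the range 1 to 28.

Square k = 1,…,14 (k and 29−k give the same square):
1²=1, 2²=4, 3²=9, 4²=16, 5²=25, 6²≡7, 7²≡20, 8²≡6, 9²≡23, 10²≡13, 11²≡5, 12²≡28, 13²≡24, 14²≡22 (mod 29).
The residues are {1, 4, 5, 6, 7, 9, 13, 16, 20, 22, 23, 24, 25, 28}; the non-residues are the remaining 14 nonzero classes.

2, 3, 8, 10, 11, 12, 14, 15, 17, 18, 19, 21, 26, 27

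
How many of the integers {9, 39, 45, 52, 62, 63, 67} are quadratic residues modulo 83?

(9/83) = +1 → QR.
(39/83) = -1 → non-residue.
(45/83) = -1 → non-residue.
(52/83) = -1 → non-residue.
(62/83) = -1 → non-residue.
(63/83) = +1 → QR.
(67/83) = -1 → non-residue.
Total quadratic residues among the 7: 2.

2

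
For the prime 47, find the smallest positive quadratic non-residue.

(2/47) = +1, so 2 is a residue.
(3/47) = +1, so 3 is a residue.
(4/47) = +1, so 4 is a residue.
(5/47) = −1, so 5 is the smallest positive non-residue mod 47.

5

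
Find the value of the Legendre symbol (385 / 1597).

1

Reciprocity: 385 ≡ 1 and 1597 ≡ 1 (mod 4), so (385/1597) = +(1597/385).
Reduce top mod 385: now compute (57/385).
Reciprocity: 57 ≡ 1 and 385 ≡ 1 (mod 4), so (57/385) = +(385/57).
Reduce top mod 57: now compute (43/57).
Reciprocity: 43 ≡ 3 and 57 ≡ 1 (mod 4), so (43/57) = +(57/43).
Reduce top mod 43: now compute (14/43).
Pull out 2: since 43 ≡ 3 (mod 8), (2/43) = -1.
Reciprocity: 7 ≡ 3 and 43 ≡ 3 (mod 4), so (7/43) = −(43/7).
Reduce top mod 7: now compute (1/7).
Reached (1/7) = 1. Collecting the sign flips along the way, the symbol is +1.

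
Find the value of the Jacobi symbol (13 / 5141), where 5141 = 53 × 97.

Reciprocity: 13 ≡ 1 and 5141 ≡ 1 (mod 4), so (13/5141) = +(5141/13).
Reduce top mod 13: now compute (6/13).
Pull out 2: since 13 ≡ 5 (mod 8), (2/13) = -1.
Reciprocity: 3 ≡ 3 and 13 ≡ 1 (mod 4), so (3/13) = +(13/3).
Reduce top mod 3: now compute (1/3).
Reached (1/3) = 1. Collecting the sign flips along the way, the symbol is -1.

-1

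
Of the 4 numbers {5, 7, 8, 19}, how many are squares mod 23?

1

(5/23) = -1 → non-residue.
(7/23) = -1 → non-residue.
(8/23) = +1 → QR.
(19/23) = -1 → non-residue.
Total quadratic residues among the 4: 1.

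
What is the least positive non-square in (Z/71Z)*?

(2/71) = +1, so 2 is a residue.
(3/71) = +1, so 3 is a residue.
(4/71) = +1, so 4 is a residue.
(5/71) = +1, so 5 is a residue.
(6/71) = +1, so 6 is a residue.
(7/71) = −1, so 7 is the smallest positive non-residue mod 71.

7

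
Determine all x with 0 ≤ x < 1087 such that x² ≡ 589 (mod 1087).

Since 1087 ≡ 3 (mod 4), a square root of 589 is 589^((1087+1)/4) = 589^272 mod 1087.
Repeated squaring: 589^2≡168, 589^4≡1049, 589^8≡357, 589^16≡270, 589^32≡71, 589^64≡693, 589^128≡882, 589^256≡719 (mod 1087).
589^272 = 589^(256+16) ≡ 644 (mod 1087).
Check: 644² = 414736 ≡ 589 (mod 1087). The two roots are 443 and 644.

443, 644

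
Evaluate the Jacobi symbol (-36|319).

-1

First reduce: -36 ≡ 283 (mod 319).
Reciprocity: 283 ≡ 3 and 319 ≡ 3 (mod 4), so (283/319) = −(319/283).
Reduce top mod 283: now compute (36/283).
Pull out 2^2: since 283 ≡ 3 (mod 8), (2/283) = -1, so (2/283)^2 = +1.
Reciprocity: 9 ≡ 1 and 283 ≡ 3 (mod 4), so (9/283) = +(283/9).
Reduce top mod 9: now compute (4/9).
Pull out 2^2: since 9 ≡ 1 (mod 8), (2/9) = +1, so (2/9)^2 = +1.
Reached (1/9) = 1. Collecting the sign flips along the way, the symbol is -1.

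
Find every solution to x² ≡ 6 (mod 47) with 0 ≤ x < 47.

Since 47 ≡ 3 (mod 4), a square root of 6 is 6^((47+1)/4) = 6^12 mod 47.
Repeated squaring: 6^2≡36, 6^4≡27, 6^8≡24 (mod 47).
6^12 = 6^(8+4) ≡ 37 (mod 47).
Check: 37² = 1369 ≡ 6 (mod 47). The two roots are 10 and 37.

10, 37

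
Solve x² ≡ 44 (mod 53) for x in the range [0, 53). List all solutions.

53 ≡ 1 (mod 4), so we find a root by search.
Trying successive values, 16² = 256 ≡ 44 (mod 53). The other root is 53 − 16 = 37.

16, 37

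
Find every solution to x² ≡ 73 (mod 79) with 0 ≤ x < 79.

Since 79 ≡ 3 (mod 4), a square root of 73 is 73^((79+1)/4) = 73^20 mod 79.
Repeated squaring: 73^2≡36, 73^4≡32, 73^8≡76, 73^16≡9 (mod 79).
73^20 = 73^(16+4) ≡ 51 (mod 79).
Check: 51² = 2601 ≡ 73 (mod 79). The two roots are 28 and 51.

28, 51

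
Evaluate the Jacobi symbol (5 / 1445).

0

Reciprocity: 5 ≡ 1 and 1445 ≡ 1 (mod 4), so (5/1445) = +(1445/5).
Reduce top mod 5: now compute (0/5).
Top reduces to 0: gcd > 1, so the symbol is 0.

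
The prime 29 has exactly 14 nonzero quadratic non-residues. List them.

Square k = 1,…,14 (k and 29−k give the same square):
1²=1, 2²=4, 3²=9, 4²=16, 5²=25, 6²≡7, 7²≡20, 8²≡6, 9²≡23, 10²≡13, 11²≡5, 12²≡28, 13²≡24, 14²≡22 (mod 29).
The residues are {1, 4, 5, 6, 7, 9, 13, 16, 20, 22, 23, 24, 25, 28}; the non-residues are the remaining 14 nonzero classes.

2 3 8 10 11 12 14 15 17 18 19 21 26 27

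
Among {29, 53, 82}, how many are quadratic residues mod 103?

(29/103) = +1 → QR.
(53/103) = -1 → non-residue.
(82/103) = +1 → QR.
Total quadratic residues among the 3: 2.

2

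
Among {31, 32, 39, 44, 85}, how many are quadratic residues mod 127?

(31/127) = +1 → QR.
(32/127) = +1 → QR.
(39/127) = -1 → non-residue.
(44/127) = +1 → QR.
(85/127) = -1 → non-residue.
Total quadratic residues among the 5: 3.

3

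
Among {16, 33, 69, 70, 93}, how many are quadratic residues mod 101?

3

(16/101) = +1 → QR.
(33/101) = +1 → QR.
(69/101) = -1 → non-residue.
(70/101) = +1 → QR.
(93/101) = -1 → non-residue.
Total quadratic residues among the 5: 3.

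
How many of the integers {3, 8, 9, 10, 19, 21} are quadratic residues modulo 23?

(3/23) = +1 → QR.
(8/23) = +1 → QR.
(9/23) = +1 → QR.
(10/23) = -1 → non-residue.
(19/23) = -1 → non-residue.
(21/23) = -1 → non-residue.
Total quadratic residues among the 6: 3.

3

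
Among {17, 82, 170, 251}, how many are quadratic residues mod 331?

2

(17/331) = +1 → QR.
(82/331) = +1 → QR.
(170/331) = -1 → non-residue.
(251/331) = -1 → non-residue.
Total quadratic residues among the 4: 2.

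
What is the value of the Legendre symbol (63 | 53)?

First reduce: 63 ≡ 10 (mod 53).
Pull out 2: since 53 ≡ 5 (mod 8), (2/53) = -1.
Reciprocity: 5 ≡ 1 and 53 ≡ 1 (mod 4), so (5/53) = +(53/5).
Reduce top mod 5: now compute (3/5).
Reciprocity: 3 ≡ 3 and 5 ≡ 1 (mod 4), so (3/5) = +(5/3).
Reduce top mod 3: now compute (2/3).
Pull out 2: since 3 ≡ 3 (mod 8), (2/3) = -1.
Reached (1/3) = 1. Collecting the sign flips along the way, the symbol is +1.

1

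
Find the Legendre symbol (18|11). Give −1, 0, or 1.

Euler's criterion: (18/11) ≡ 7^5 (mod 11).
7^2 ≡ 5 (mod 11)
7^4 ≡ 3 (mod 11)
7^5 = 7^(4+1) ≡ 10 (mod 11).
Result is 10 ≡ −1, so (18/11) = −1.

-1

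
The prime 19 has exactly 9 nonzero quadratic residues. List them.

1 4 5 6 7 9 11 16 17

Square k = 1,…,9 (k and 19−k give the same square):
1²=1, 2²=4, 3²=9, 4²=16, 5²≡6, 6²≡17, 7²≡11, 8²≡7, 9²≡5 (mod 19).
So the quadratic residues mod 19 are {1, 4, 5, 6, 7, 9, 11, 16, 17}.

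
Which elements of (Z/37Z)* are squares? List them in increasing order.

1, 3, 4, 7, 9, 10, 11, 12, 16, 21, 25, 26, 27, 28, 30, 33, 34, 36

Square k = 1,…,18 (k and 37−k give the same square):
1²=1, 2²=4, 3²=9, 4²=16, 5²=25, 6²=36, 7²≡12, 8²≡27, 9²≡7, 10²≡26, 11²≡10, 12²≡33, 13²≡21, 14²≡11, 15²≡3, 16²≡34, 17²≡30, 18²≡28 (mod 37).
So the quadratic residues mod 37 are {1, 3, 4, 7, 9, 10, 11, 12, 16, 21, 25, 26, 27, 28, 30, 33, 34, 36}.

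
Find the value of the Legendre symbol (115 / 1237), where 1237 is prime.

Reciprocity: 115 ≡ 3 and 1237 ≡ 1 (mod 4), so (115/1237) = +(1237/115).
Reduce top mod 115: now compute (87/115).
Reciprocity: 87 ≡ 3 and 115 ≡ 3 (mod 4), so (87/115) = −(115/87).
Reduce top mod 87: now compute (28/87).
Pull out 2^2: since 87 ≡ 7 (mod 8), (2/87) = +1, so (2/87)^2 = +1.
Reciprocity: 7 ≡ 3 and 87 ≡ 3 (mod 4), so (7/87) = −(87/7).
Reduce top mod 7: now compute (3/7).
Reciprocity: 3 ≡ 3 and 7 ≡ 3 (mod 4), so (3/7) = −(7/3).
Reduce top mod 3: now compute (1/3).
Reached (1/3) = 1. Collecting the sign flips along the way, the symbol is -1.

-1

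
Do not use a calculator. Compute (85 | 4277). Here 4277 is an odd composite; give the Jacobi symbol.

Reciprocity: 85 ≡ 1 and 4277 ≡ 1 (mod 4), so (85/4277) = +(4277/85).
Reduce top mod 85: now compute (27/85).
Reciprocity: 27 ≡ 3 and 85 ≡ 1 (mod 4), so (27/85) = +(85/27).
Reduce top mod 27: now compute (4/27).
Pull out 2^2: since 27 ≡ 3 (mod 8), (2/27) = -1, so (2/27)^2 = +1.
Reached (1/27) = 1. Collecting the sign flips along the way, the symbol is +1.

1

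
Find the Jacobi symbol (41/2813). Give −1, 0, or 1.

Reciprocity: 41 ≡ 1 and 2813 ≡ 1 (mod 4), so (41/2813) = +(2813/41).
Reduce top mod 41: now compute (25/41).
Reciprocity: 25 ≡ 1 and 41 ≡ 1 (mod 4), so (25/41) = +(41/25).
Reduce top mod 25: now compute (16/25).
Pull out 2^4: since 25 ≡ 1 (mod 8), (2/25) = +1, so (2/25)^4 = +1.
Reached (1/25) = 1. Collecting the sign flips along the way, the symbol is +1.

1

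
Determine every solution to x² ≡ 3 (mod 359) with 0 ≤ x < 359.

163, 196

Since 359 ≡ 3 (mod 4), a square root of 3 is 3^((359+1)/4) = 3^90 mod 359.
Repeated squaring: 3^2≡9, 3^4≡81, 3^8≡99, 3^16≡108, 3^32≡176, 3^64≡102 (mod 359).
3^90 = 3^(64+16+8+2) ≡ 196 (mod 359).
Check: 196² = 38416 ≡ 3 (mod 359). The two roots are 163 and 196.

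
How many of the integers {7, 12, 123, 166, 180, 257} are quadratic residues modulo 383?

(7/383) = +1 → QR.
(12/383) = +1 → QR.
(123/383) = -1 → non-residue.
(166/383) = -1 → non-residue.
(180/383) = -1 → non-residue.
(257/383) = -1 → non-residue.
Total quadratic residues among the 6: 2.

2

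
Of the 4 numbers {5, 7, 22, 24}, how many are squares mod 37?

1

(5/37) = -1 → non-residue.
(7/37) = +1 → QR.
(22/37) = -1 → non-residue.
(24/37) = -1 → non-residue.
Total quadratic residues among the 4: 1.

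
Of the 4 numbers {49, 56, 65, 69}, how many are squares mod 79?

(49/79) = +1 → QR.
(56/79) = -1 → non-residue.
(65/79) = +1 → QR.
(69/79) = -1 → non-residue.
Total quadratic residues among the 4: 2.

2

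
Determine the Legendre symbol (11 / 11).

First reduce: 11 ≡ 0 (mod 11).
Top reduces to 0: gcd > 1, so the symbol is 0.

0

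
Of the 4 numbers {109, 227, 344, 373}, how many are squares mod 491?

1

(109/491) = -1 → non-residue.
(227/491) = +1 → QR.
(344/491) = -1 → non-residue.
(373/491) = -1 → non-residue.
Total quadratic residues among the 4: 1.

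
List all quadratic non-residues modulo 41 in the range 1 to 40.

3 6 7 11 12 13 14 15 17 19 22 24 26 27 28 29 30 34 35 38

Square k = 1,…,20 (k and 41−k give the same square):
1²=1, 2²=4, 3²=9, 4²=16, 5²=25, 6²=36, 7²≡8, 8²≡23, 9²≡40, 10²≡18, 11²≡39, 12²≡21, 13²≡5, 14²≡32, 15²≡20, 16²≡10, 17²≡2, 18²≡37, 19²≡33, 20²≡31 (mod 41).
The residues are {1, 2, 4, 5, 8, 9, 10, 16, 18, 20, 21, 23, 25, 31, 32, 33, 36, 37, 39, 40}; the non-residues are the remaining 20 nonzero classes.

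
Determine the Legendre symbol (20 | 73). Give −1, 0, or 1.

Pull out 2^2: since 73 ≡ 1 (mod 8), (2/73) = +1, so (2/73)^2 = +1.
Reciprocity: 5 ≡ 1 and 73 ≡ 1 (mod 4), so (5/73) = +(73/5).
Reduce top mod 5: now compute (3/5).
Reciprocity: 3 ≡ 3 and 5 ≡ 1 (mod 4), so (3/5) = +(5/3).
Reduce top mod 3: now compute (2/3).
Pull out 2: since 3 ≡ 3 (mod 8), (2/3) = -1.
Reached (1/3) = 1. Collecting the sign flips along the way, the symbol is -1.

-1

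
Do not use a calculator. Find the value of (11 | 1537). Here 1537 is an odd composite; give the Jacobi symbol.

Reciprocity: 11 ≡ 3 and 1537 ≡ 1 (mod 4), so (11/1537) = +(1537/11).
Reduce top mod 11: now compute (8/11).
Pull out 2^3: since 11 ≡ 3 (mod 8), (2/11) = -1, so (2/11)^3 = -1.
Reached (1/11) = 1. Collecting the sign flips along the way, the symbol is -1.

-1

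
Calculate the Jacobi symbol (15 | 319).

-1

Reciprocity: 15 ≡ 3 and 319 ≡ 3 (mod 4), so (15/319) = −(319/15).
Reduce top mod 15: now compute (4/15).
Pull out 2^2: since 15 ≡ 7 (mod 8), (2/15) = +1, so (2/15)^2 = +1.
Reached (1/15) = 1. Collecting the sign flips along the way, the symbol is -1.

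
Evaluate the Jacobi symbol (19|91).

Reciprocity: 19 ≡ 3 and 91 ≡ 3 (mod 4), so (19/91) = −(91/19).
Reduce top mod 19: now compute (15/19).
Reciprocity: 15 ≡ 3 and 19 ≡ 3 (mod 4), so (15/19) = −(19/15).
Reduce top mod 15: now compute (4/15).
Pull out 2^2: since 15 ≡ 7 (mod 8), (2/15) = +1, so (2/15)^2 = +1.
Reached (1/15) = 1. Collecting the sign flips along the way, the symbol is +1.

1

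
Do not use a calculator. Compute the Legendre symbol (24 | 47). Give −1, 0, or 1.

Pull out 2^3: since 47 ≡ 7 (mod 8), (2/47) = +1, so (2/47)^3 = +1.
Reciprocity: 3 ≡ 3 and 47 ≡ 3 (mod 4), so (3/47) = −(47/3).
Reduce top mod 3: now compute (2/3).
Pull out 2: since 3 ≡ 3 (mod 8), (2/3) = -1.
Reached (1/3) = 1. Collecting the sign flips along the way, the symbol is +1.

1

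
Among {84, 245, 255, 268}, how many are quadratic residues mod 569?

2

(84/569) = -1 → non-residue.
(245/569) = +1 → QR.
(255/569) = -1 → non-residue.
(268/569) = +1 → QR.
Total quadratic residues among the 4: 2.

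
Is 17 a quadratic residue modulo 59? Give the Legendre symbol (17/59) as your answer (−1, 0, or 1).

Reciprocity: 17 ≡ 1 and 59 ≡ 3 (mod 4), so (17/59) = +(59/17).
Reduce top mod 17: now compute (8/17).
Pull out 2^3: since 17 ≡ 1 (mod 8), (2/17) = +1, so (2/17)^3 = +1.
Reached (1/17) = 1. Collecting the sign flips along the way, the symbol is +1.

1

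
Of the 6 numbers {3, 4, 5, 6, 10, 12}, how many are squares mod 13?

4

(3/13) = +1 → QR.
(4/13) = +1 → QR.
(5/13) = -1 → non-residue.
(6/13) = -1 → non-residue.
(10/13) = +1 → QR.
(12/13) = +1 → QR.
Total quadratic residues among the 6: 4.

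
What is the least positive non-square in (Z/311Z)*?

11

(2/311) = +1, so 2 is a residue.
(3/311) = +1, so 3 is a residue.
(4/311) = +1, so 4 is a residue.
(5/311) = +1, so 5 is a residue.
(6/311) = +1, so 6 is a residue.
(7/311) = +1, so 7 is a residue.
(8/311) = +1, so 8 is a residue.
(9/311) = +1, so 9 is a residue.
(10/311) = +1, so 10 is a residue.
(11/311) = −1, so 11 is the smallest positive non-residue mod 311.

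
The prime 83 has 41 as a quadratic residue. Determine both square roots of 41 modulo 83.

37, 46

Since 83 ≡ 3 (mod 4), a square root of 41 is 41^((83+1)/4) = 41^21 mod 83.
Repeated squaring: 41^2≡21, 41^4≡26, 41^8≡12, 41^16≡61 (mod 83).
41^21 = 41^(16+4+1) ≡ 37 (mod 83).
Check: 37² = 1369 ≡ 41 (mod 83). The two roots are 37 and 46.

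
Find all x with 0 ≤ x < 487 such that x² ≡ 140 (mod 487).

Since 487 ≡ 3 (mod 4), a square root of 140 is 140^((487+1)/4) = 140^122 mod 487.
Repeated squaring: 140^2≡120, 140^4≡277, 140^8≡270, 140^16≡337, 140^32≡98, 140^64≡351 (mod 487).
140^122 = 140^(64+32+16+8+2) ≡ 212 (mod 487).
Check: 212² = 44944 ≡ 140 (mod 487). The two roots are 212 and 275.

212, 275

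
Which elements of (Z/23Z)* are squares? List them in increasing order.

Square k = 1,…,11 (k and 23−k give the same square):
1²=1, 2²=4, 3²=9, 4²=16, 5²≡2, 6²≡13, 7²≡3, 8²≡18, 9²≡12, 10²≡8, 11²≡6 (mod 23).
So the quadratic residues mod 23 are {1, 2, 3, 4, 6, 8, 9, 12, 13, 16, 18}.

1, 2, 3, 4, 6, 8, 9, 12, 13, 16, 18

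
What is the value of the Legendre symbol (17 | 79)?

-1

Reciprocity: 17 ≡ 1 and 79 ≡ 3 (mod 4), so (17/79) = +(79/17).
Reduce top mod 17: now compute (11/17).
Reciprocity: 11 ≡ 3 and 17 ≡ 1 (mod 4), so (11/17) = +(17/11).
Reduce top mod 11: now compute (6/11).
Pull out 2: since 11 ≡ 3 (mod 8), (2/11) = -1.
Reciprocity: 3 ≡ 3 and 11 ≡ 3 (mod 4), so (3/11) = −(11/3).
Reduce top mod 3: now compute (2/3).
Pull out 2: since 3 ≡ 3 (mod 8), (2/3) = -1.
Reached (1/3) = 1. Collecting the sign flips along the way, the symbol is -1.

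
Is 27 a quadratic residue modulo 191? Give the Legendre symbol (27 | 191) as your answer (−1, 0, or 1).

1

Reciprocity: 27 ≡ 3 and 191 ≡ 3 (mod 4), so (27/191) = −(191/27).
Reduce top mod 27: now compute (2/27).
Pull out 2: since 27 ≡ 3 (mod 8), (2/27) = -1.
Reached (1/27) = 1. Collecting the sign flips along the way, the symbol is +1.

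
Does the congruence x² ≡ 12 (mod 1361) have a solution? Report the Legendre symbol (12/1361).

-1

Pull out 2^2: since 1361 ≡ 1 (mod 8), (2/1361) = +1, so (2/1361)^2 = +1.
Reciprocity: 3 ≡ 3 and 1361 ≡ 1 (mod 4), so (3/1361) = +(1361/3).
Reduce top mod 3: now compute (2/3).
Pull out 2: since 3 ≡ 3 (mod 8), (2/3) = -1.
Reached (1/3) = 1. Collecting the sign flips along the way, the symbol is -1.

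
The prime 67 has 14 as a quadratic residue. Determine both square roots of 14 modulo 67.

9, 58

Since 67 ≡ 3 (mod 4), a square root of 14 is 14^((67+1)/4) = 14^17 mod 67.
Repeated squaring: 14^2≡62, 14^4≡25, 14^8≡22, 14^16≡15 (mod 67).
14^17 = 14^(16+1) ≡ 9 (mod 67).
Check: 9² = 81 ≡ 14 (mod 67). The two roots are 9 and 58.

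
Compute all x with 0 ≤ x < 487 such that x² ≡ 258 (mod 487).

180, 307

Since 487 ≡ 3 (mod 4), a square root of 258 is 258^((487+1)/4) = 258^122 mod 487.
Repeated squaring: 258^2≡332, 258^4≡162, 258^8≡433, 258^16≡481, 258^32≡36, 258^64≡322 (mod 487).
258^122 = 258^(64+32+16+8+2) ≡ 307 (mod 487).
Check: 307² = 94249 ≡ 258 (mod 487). The two roots are 180 and 307.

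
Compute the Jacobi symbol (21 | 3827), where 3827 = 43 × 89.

Reciprocity: 21 ≡ 1 and 3827 ≡ 3 (mod 4), so (21/3827) = +(3827/21).
Reduce top mod 21: now compute (5/21).
Reciprocity: 5 ≡ 1 and 21 ≡ 1 (mod 4), so (5/21) = +(21/5).
Reduce top mod 5: now compute (1/5).
Reached (1/5) = 1. Collecting the sign flips along the way, the symbol is +1.

1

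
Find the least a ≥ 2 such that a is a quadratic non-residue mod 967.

3

(2/967) = +1, so 2 is a residue.
(3/967) = −1, so 3 is the smallest positive non-residue mod 967.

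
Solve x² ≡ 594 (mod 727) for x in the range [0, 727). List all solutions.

Since 727 ≡ 3 (mod 4), a square root of 594 is 594^((727+1)/4) = 594^182 mod 727.
Repeated squaring: 594^2≡241, 594^4≡648, 594^8≡425, 594^16≡329, 594^32≡645, 594^64≡181, 594^128≡46 (mod 727).
594^182 = 594^(128+32+16+4+2) ≡ 590 (mod 727).
Check: 590² = 348100 ≡ 594 (mod 727). The two roots are 137 and 590.

137, 590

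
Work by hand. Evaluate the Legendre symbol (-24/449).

-1

First reduce: -24 ≡ 425 (mod 449).
Reciprocity: 425 ≡ 1 and 449 ≡ 1 (mod 4), so (425/449) = +(449/425).
Reduce top mod 425: now compute (24/425).
Pull out 2^3: since 425 ≡ 1 (mod 8), (2/425) = +1, so (2/425)^3 = +1.
Reciprocity: 3 ≡ 3 and 425 ≡ 1 (mod 4), so (3/425) = +(425/3).
Reduce top mod 3: now compute (2/3).
Pull out 2: since 3 ≡ 3 (mod 8), (2/3) = -1.
Reached (1/3) = 1. Collecting the sign flips along the way, the symbol is -1.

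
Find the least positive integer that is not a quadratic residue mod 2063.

(2/2063) = +1, so 2 is a residue.
(3/2063) = +1, so 3 is a residue.
(4/2063) = +1, so 4 is a residue.
(5/2063) = −1, so 5 is the smallest positive non-residue mod 2063.

5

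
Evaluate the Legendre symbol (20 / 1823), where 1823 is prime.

-1

Pull out 2^2: since 1823 ≡ 7 (mod 8), (2/1823) = +1, so (2/1823)^2 = +1.
Reciprocity: 5 ≡ 1 and 1823 ≡ 3 (mod 4), so (5/1823) = +(1823/5).
Reduce top mod 5: now compute (3/5).
Reciprocity: 3 ≡ 3 and 5 ≡ 1 (mod 4), so (3/5) = +(5/3).
Reduce top mod 3: now compute (2/3).
Pull out 2: since 3 ≡ 3 (mod 8), (2/3) = -1.
Reached (1/3) = 1. Collecting the sign flips along the way, the symbol is -1.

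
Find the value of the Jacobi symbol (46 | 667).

Pull out 2: since 667 ≡ 3 (mod 8), (2/667) = -1.
Reciprocity: 23 ≡ 3 and 667 ≡ 3 (mod 4), so (23/667) = −(667/23).
Reduce top mod 23: now compute (0/23).
Top reduces to 0: gcd > 1, so the symbol is 0.

0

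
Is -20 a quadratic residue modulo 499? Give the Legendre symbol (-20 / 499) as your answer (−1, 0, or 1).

First reduce: -20 ≡ 479 (mod 499).
Reciprocity: 479 ≡ 3 and 499 ≡ 3 (mod 4), so (479/499) = −(499/479).
Reduce top mod 479: now compute (20/479).
Pull out 2^2: since 479 ≡ 7 (mod 8), (2/479) = +1, so (2/479)^2 = +1.
Reciprocity: 5 ≡ 1 and 479 ≡ 3 (mod 4), so (5/479) = +(479/5).
Reduce top mod 5: now compute (4/5).
Pull out 2^2: since 5 ≡ 5 (mod 8), (2/5) = -1, so (2/5)^2 = +1.
Reached (1/5) = 1. Collecting the sign flips along the way, the symbol is -1.

-1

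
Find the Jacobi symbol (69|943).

Reciprocity: 69 ≡ 1 and 943 ≡ 3 (mod 4), so (69/943) = +(943/69).
Reduce top mod 69: now compute (46/69).
Pull out 2: since 69 ≡ 5 (mod 8), (2/69) = -1.
Reciprocity: 23 ≡ 3 and 69 ≡ 1 (mod 4), so (23/69) = +(69/23).
Reduce top mod 23: now compute (0/23).
Top reduces to 0: gcd > 1, so the symbol is 0.

0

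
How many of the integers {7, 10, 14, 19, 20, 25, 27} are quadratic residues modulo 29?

(7/29) = +1 → QR.
(10/29) = -1 → non-residue.
(14/29) = -1 → non-residue.
(19/29) = -1 → non-residue.
(20/29) = +1 → QR.
(25/29) = +1 → QR.
(27/29) = -1 → non-residue.
Total quadratic residues among the 7: 3.

3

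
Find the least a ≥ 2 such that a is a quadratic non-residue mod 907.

2

(2/907) = −1, so 2 is the smallest positive non-residue mod 907.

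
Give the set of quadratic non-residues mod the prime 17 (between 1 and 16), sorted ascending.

3,5,6,7,10,11,12,14

Square k = 1,…,8 (k and 17−k give the same square):
1²=1, 2²=4, 3²=9, 4²=16, 5²≡8, 6²≡2, 7²≡15, 8²≡13 (mod 17).
The residues are {1, 2, 4, 8, 9, 13, 15, 16}; the non-residues are the remaining 8 nonzero classes.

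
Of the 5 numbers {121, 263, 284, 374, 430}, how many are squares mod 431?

(121/431) = +1 → QR.
(263/431) = +1 → QR.
(284/431) = -1 → non-residue.
(374/431) = -1 → non-residue.
(430/431) = -1 → non-residue.
Total quadratic residues among the 5: 2.

2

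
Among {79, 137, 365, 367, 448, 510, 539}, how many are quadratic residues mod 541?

5

(79/541) = +1 → QR.
(137/541) = +1 → QR.
(365/541) = -1 → non-residue.
(367/541) = +1 → QR.
(448/541) = +1 → QR.
(510/541) = +1 → QR.
(539/541) = -1 → non-residue.
Total quadratic residues among the 7: 5.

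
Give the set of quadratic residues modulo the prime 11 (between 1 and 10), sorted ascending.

1, 3, 4, 5, 9

Square k = 1,…,5 (k and 11−k give the same square):
1²=1, 2²=4, 3²=9, 4²≡5, 5²≡3 (mod 11).
So the quadratic residues mod 11 are {1, 3, 4, 5, 9}.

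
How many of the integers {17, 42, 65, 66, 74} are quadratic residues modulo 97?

2

(17/97) = -1 → non-residue.
(42/97) = -1 → non-residue.
(65/97) = +1 → QR.
(66/97) = +1 → QR.
(74/97) = -1 → non-residue.
Total quadratic residues among the 5: 2.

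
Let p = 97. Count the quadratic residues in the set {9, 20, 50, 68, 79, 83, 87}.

(9/97) = +1 → QR.
(20/97) = -1 → non-residue.
(50/97) = +1 → QR.
(68/97) = -1 → non-residue.
(79/97) = +1 → QR.
(83/97) = -1 → non-residue.
(87/97) = -1 → non-residue.
Total quadratic residues among the 7: 3.

3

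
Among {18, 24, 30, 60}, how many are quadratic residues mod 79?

1

(18/79) = +1 → QR.
(24/79) = -1 → non-residue.
(30/79) = -1 → non-residue.
(60/79) = -1 → non-residue.
Total quadratic residues among the 4: 1.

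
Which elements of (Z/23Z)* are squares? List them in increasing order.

1,2,3,4,6,8,9,12,13,16,18

Square k = 1,…,11 (k and 23−k give the same square):
1²=1, 2²=4, 3²=9, 4²=16, 5²≡2, 6²≡13, 7²≡3, 8²≡18, 9²≡12, 10²≡8, 11²≡6 (mod 23).
So the quadratic residues mod 23 are {1, 2, 3, 4, 6, 8, 9, 12, 13, 16, 18}.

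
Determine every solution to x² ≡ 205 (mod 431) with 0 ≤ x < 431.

140, 291

Since 431 ≡ 3 (mod 4), a square root of 205 is 205^((431+1)/4) = 205^108 mod 431.
Repeated squaring: 205^2≡218, 205^4≡114, 205^8≡66, 205^16≡46, 205^32≡392, 205^64≡228 (mod 431).
205^108 = 205^(64+32+8+4) ≡ 291 (mod 431).
Check: 291² = 84681 ≡ 205 (mod 431). The two roots are 140 and 291.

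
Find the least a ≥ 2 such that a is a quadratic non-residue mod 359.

7

(2/359) = +1, so 2 is a residue.
(3/359) = +1, so 3 is a residue.
(4/359) = +1, so 4 is a residue.
(5/359) = +1, so 5 is a residue.
(6/359) = +1, so 6 is a residue.
(7/359) = −1, so 7 is the smallest positive non-residue mod 359.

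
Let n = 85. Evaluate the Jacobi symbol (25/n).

0

Reciprocity: 25 ≡ 1 and 85 ≡ 1 (mod 4), so (25/85) = +(85/25).
Reduce top mod 25: now compute (10/25).
Pull out 2: since 25 ≡ 1 (mod 8), (2/25) = +1.
Reciprocity: 5 ≡ 1 and 25 ≡ 1 (mod 4), so (5/25) = +(25/5).
Reduce top mod 5: now compute (0/5).
Top reduces to 0: gcd > 1, so the symbol is 0.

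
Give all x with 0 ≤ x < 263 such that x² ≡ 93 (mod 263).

Since 263 ≡ 3 (mod 4), a square root of 93 is 93^((263+1)/4) = 93^66 mod 263.
Repeated squaring: 93^2≡233, 93^4≡111, 93^8≡223, 93^16≡22, 93^32≡221, 93^64≡186 (mod 263).
93^66 = 93^(64+2) ≡ 206 (mod 263).
Check: 206² = 42436 ≡ 93 (mod 263). The two roots are 57 and 206.

57, 206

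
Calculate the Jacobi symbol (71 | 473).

Reciprocity: 71 ≡ 3 and 473 ≡ 1 (mod 4), so (71/473) = +(473/71).
Reduce top mod 71: now compute (47/71).
Reciprocity: 47 ≡ 3 and 71 ≡ 3 (mod 4), so (47/71) = −(71/47).
Reduce top mod 47: now compute (24/47).
Pull out 2^3: since 47 ≡ 7 (mod 8), (2/47) = +1, so (2/47)^3 = +1.
Reciprocity: 3 ≡ 3 and 47 ≡ 3 (mod 4), so (3/47) = −(47/3).
Reduce top mod 3: now compute (2/3).
Pull out 2: since 3 ≡ 3 (mod 8), (2/3) = -1.
Reached (1/3) = 1. Collecting the sign flips along the way, the symbol is -1.

-1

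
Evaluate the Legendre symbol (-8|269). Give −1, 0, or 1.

-1

Euler's criterion: (-8/269) ≡ 261^134 (mod 269).
261^2 ≡ 64 (mod 269)
261^4 ≡ 61 (mod 269)
261^8 ≡ 224 (mod 269)
261^16 ≡ 142 (mod 269)
261^32 ≡ 258 (mod 269)
261^64 ≡ 121 (mod 269)
261^128 ≡ 115 (mod 269)
261^134 = 261^(128+4+2) ≡ 268 (mod 269).
Result is 268 ≡ −1, so (-8/269) = −1.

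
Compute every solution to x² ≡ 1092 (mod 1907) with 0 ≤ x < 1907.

606, 1301

Since 1907 ≡ 3 (mod 4), a square root of 1092 is 1092^((1907+1)/4) = 1092^477 mod 1907.
Repeated squaring: 1092^2≡589, 1092^4≡1754, 1092^8≡525, 1092^16≡1017, 1092^32≡695, 1092^64≡554, 1092^128≡1796, 1092^256≡879 (mod 1907).
1092^477 = 1092^(256+128+64+16+8+4+1) ≡ 606 (mod 1907).
Check: 606² = 367236 ≡ 1092 (mod 1907). The two roots are 606 and 1301.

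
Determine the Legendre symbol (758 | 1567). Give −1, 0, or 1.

Pull out 2: since 1567 ≡ 7 (mod 8), (2/1567) = +1.
Reciprocity: 379 ≡ 3 and 1567 ≡ 3 (mod 4), so (379/1567) = −(1567/379).
Reduce top mod 379: now compute (51/379).
Reciprocity: 51 ≡ 3 and 379 ≡ 3 (mod 4), so (51/379) = −(379/51).
Reduce top mod 51: now compute (22/51).
Pull out 2: since 51 ≡ 3 (mod 8), (2/51) = -1.
Reciprocity: 11 ≡ 3 and 51 ≡ 3 (mod 4), so (11/51) = −(51/11).
Reduce top mod 11: now compute (7/11).
Reciprocity: 7 ≡ 3 and 11 ≡ 3 (mod 4), so (7/11) = −(11/7).
Reduce top mod 7: now compute (4/7).
Pull out 2^2: since 7 ≡ 7 (mod 8), (2/7) = +1, so (2/7)^2 = +1.
Reached (1/7) = 1. Collecting the sign flips along the way, the symbol is -1.

-1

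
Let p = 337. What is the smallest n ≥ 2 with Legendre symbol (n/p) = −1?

5

(2/337) = +1, so 2 is a residue.
(3/337) = +1, so 3 is a residue.
(4/337) = +1, so 4 is a residue.
(5/337) = −1, so 5 is the smallest positive non-residue mod 337.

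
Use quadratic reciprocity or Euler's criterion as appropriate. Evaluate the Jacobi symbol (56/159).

Pull out 2^3: since 159 ≡ 7 (mod 8), (2/159) = +1, so (2/159)^3 = +1.
Reciprocity: 7 ≡ 3 and 159 ≡ 3 (mod 4), so (7/159) = −(159/7).
Reduce top mod 7: now compute (5/7).
Reciprocity: 5 ≡ 1 and 7 ≡ 3 (mod 4), so (5/7) = +(7/5).
Reduce top mod 5: now compute (2/5).
Pull out 2: since 5 ≡ 5 (mod 8), (2/5) = -1.
Reached (1/5) = 1. Collecting the sign flips along the way, the symbol is +1.

1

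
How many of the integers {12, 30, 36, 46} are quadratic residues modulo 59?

(12/59) = +1 → QR.
(30/59) = -1 → non-residue.
(36/59) = +1 → QR.
(46/59) = +1 → QR.
Total quadratic residues among the 4: 3.

3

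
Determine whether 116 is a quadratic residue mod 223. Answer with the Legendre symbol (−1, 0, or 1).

1

Pull out 2^2: since 223 ≡ 7 (mod 8), (2/223) = +1, so (2/223)^2 = +1.
Reciprocity: 29 ≡ 1 and 223 ≡ 3 (mod 4), so (29/223) = +(223/29).
Reduce top mod 29: now compute (20/29).
Pull out 2^2: since 29 ≡ 5 (mod 8), (2/29) = -1, so (2/29)^2 = +1.
Reciprocity: 5 ≡ 1 and 29 ≡ 1 (mod 4), so (5/29) = +(29/5).
Reduce top mod 5: now compute (4/5).
Pull out 2^2: since 5 ≡ 5 (mod 8), (2/5) = -1, so (2/5)^2 = +1.
Reached (1/5) = 1. Collecting the sign flips along the way, the symbol is +1.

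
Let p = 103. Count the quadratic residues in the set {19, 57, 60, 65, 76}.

3

(19/103) = +1 → QR.
(57/103) = -1 → non-residue.
(60/103) = +1 → QR.
(65/103) = -1 → non-residue.
(76/103) = +1 → QR.
Total quadratic residues among the 5: 3.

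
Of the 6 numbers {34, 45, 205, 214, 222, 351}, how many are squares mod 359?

5

(34/359) = +1 → QR.
(45/359) = +1 → QR.
(205/359) = +1 → QR.
(214/359) = +1 → QR.
(222/359) = +1 → QR.
(351/359) = -1 → non-residue.
Total quadratic residues among the 6: 5.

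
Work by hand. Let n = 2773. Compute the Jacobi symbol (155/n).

Reciprocity: 155 ≡ 3 and 2773 ≡ 1 (mod 4), so (155/2773) = +(2773/155).
Reduce top mod 155: now compute (138/155).
Pull out 2: since 155 ≡ 3 (mod 8), (2/155) = -1.
Reciprocity: 69 ≡ 1 and 155 ≡ 3 (mod 4), so (69/155) = +(155/69).
Reduce top mod 69: now compute (17/69).
Reciprocity: 17 ≡ 1 and 69 ≡ 1 (mod 4), so (17/69) = +(69/17).
Reduce top mod 17: now compute (1/17).
Reached (1/17) = 1. Collecting the sign flips along the way, the symbol is -1.

-1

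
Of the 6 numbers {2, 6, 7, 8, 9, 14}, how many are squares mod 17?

(2/17) = +1 → QR.
(6/17) = -1 → non-residue.
(7/17) = -1 → non-residue.
(8/17) = +1 → QR.
(9/17) = +1 → QR.
(14/17) = -1 → non-residue.
Total quadratic residues among the 6: 3.

3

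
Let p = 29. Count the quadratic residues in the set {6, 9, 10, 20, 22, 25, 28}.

(6/29) = +1 → QR.
(9/29) = +1 → QR.
(10/29) = -1 → non-residue.
(20/29) = +1 → QR.
(22/29) = +1 → QR.
(25/29) = +1 → QR.
(28/29) = +1 → QR.
Total quadratic residues among the 7: 6.

6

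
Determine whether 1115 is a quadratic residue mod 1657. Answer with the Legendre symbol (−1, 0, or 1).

1

Reciprocity: 1115 ≡ 3 and 1657 ≡ 1 (mod 4), so (1115/1657) = +(1657/1115).
Reduce top mod 1115: now compute (542/1115).
Pull out 2: since 1115 ≡ 3 (mod 8), (2/1115) = -1.
Reciprocity: 271 ≡ 3 and 1115 ≡ 3 (mod 4), so (271/1115) = −(1115/271).
Reduce top mod 271: now compute (31/271).
Reciprocity: 31 ≡ 3 and 271 ≡ 3 (mod 4), so (31/271) = −(271/31).
Reduce top mod 31: now compute (23/31).
Reciprocity: 23 ≡ 3 and 31 ≡ 3 (mod 4), so (23/31) = −(31/23).
Reduce top mod 23: now compute (8/23).
Pull out 2^3: since 23 ≡ 7 (mod 8), (2/23) = +1, so (2/23)^3 = +1.
Reached (1/23) = 1. Collecting the sign flips along the way, the symbol is +1.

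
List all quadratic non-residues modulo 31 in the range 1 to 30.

Square k = 1,…,15 (k and 31−k give the same square):
1²=1, 2²=4, 3²=9, 4²=16, 5²=25, 6²≡5, 7²≡18, 8²≡2, 9²≡19, 10²≡7, 11²≡28, 12²≡20, 13²≡14, 14²≡10, 15²≡8 (mod 31).
The residues are {1, 2, 4, 5, 7, 8, 9, 10, 14, 16, 18, 19, 20, 25, 28}; the non-residues are the remaining 15 nonzero classes.

3 6 11 12 13 15 17 21 22 23 24 26 27 29 30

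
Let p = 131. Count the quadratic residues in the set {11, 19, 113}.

(11/131) = +1 → QR.
(19/131) = -1 → non-residue.
(113/131) = +1 → QR.
Total quadratic residues among the 3: 2.

2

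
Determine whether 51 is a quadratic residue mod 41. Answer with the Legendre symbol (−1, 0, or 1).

First reduce: 51 ≡ 10 (mod 41).
Pull out 2: since 41 ≡ 1 (mod 8), (2/41) = +1.
Reciprocity: 5 ≡ 1 and 41 ≡ 1 (mod 4), so (5/41) = +(41/5).
Reduce top mod 5: now compute (1/5).
Reached (1/5) = 1. Collecting the sign flips along the way, the symbol is +1.

1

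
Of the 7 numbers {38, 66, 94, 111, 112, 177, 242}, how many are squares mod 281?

(38/281) = -1 → non-residue.
(66/281) = +1 → QR.
(94/281) = -1 → non-residue.
(111/281) = +1 → QR.
(112/281) = +1 → QR.
(177/281) = -1 → non-residue.
(242/281) = +1 → QR.
Total quadratic residues among the 7: 4.

4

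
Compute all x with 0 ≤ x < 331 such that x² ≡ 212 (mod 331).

Since 331 ≡ 3 (mod 4), a square root of 212 is 212^((331+1)/4) = 212^83 mod 331.
Repeated squaring: 212^2≡259, 212^4≡219, 212^8≡297, 212^16≡163, 212^32≡89, 212^64≡308 (mod 331).
212^83 = 212^(64+16+2+1) ≡ 132 (mod 331).
Check: 132² = 17424 ≡ 212 (mod 331). The two roots are 132 and 199.

132, 199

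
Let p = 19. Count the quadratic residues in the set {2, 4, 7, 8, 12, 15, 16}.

3

(2/19) = -1 → non-residue.
(4/19) = +1 → QR.
(7/19) = +1 → QR.
(8/19) = -1 → non-residue.
(12/19) = -1 → non-residue.
(15/19) = -1 → non-residue.
(16/19) = +1 → QR.
Total quadratic residues among the 7: 3.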